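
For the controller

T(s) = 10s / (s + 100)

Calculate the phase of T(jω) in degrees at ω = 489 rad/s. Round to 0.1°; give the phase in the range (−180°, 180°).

11.6°

At s = jω = j489:
zero at origin: s = j489 → |·| = 489, ∠ = 90.00°
pole (s+100): 100 + j489 → |·| = √(100²+489²) = √249121 ≈ 499.12, ∠ = arctan(489/100) ≈ 78.44°
∠T = 90.00° − 78.44° = 11.56°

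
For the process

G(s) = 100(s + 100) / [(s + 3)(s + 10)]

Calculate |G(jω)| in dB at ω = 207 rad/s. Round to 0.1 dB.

-5.4 dB

At s = jω = j207:
zero (s+100): 100 + j207 → |·| = √(100²+207²) = √52849 ≈ 229.89, ∠ = arctan(207/100) ≈ 64.22°
pole (s+3): 3 + j207 → |·| = √(3²+207²) = √42858 ≈ 207.02, ∠ = arctan(207/3) ≈ 89.17°
pole (s+10): 10 + j207 → |·| = √(10²+207²) = √42949 ≈ 207.24, ∠ = arctan(207/10) ≈ 87.23°
|G| = 100 · 229.89 / 42903 ≈ 0.53584
Gain = 20 log₁₀(0.53584) ≈ -5.42 dB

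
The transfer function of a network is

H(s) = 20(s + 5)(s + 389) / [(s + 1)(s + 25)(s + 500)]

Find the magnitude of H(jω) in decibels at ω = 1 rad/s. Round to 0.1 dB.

7.0 dB

At s = jω = j1:
zero (s+5): 5 + j1 → |·| = √(5²+1²) = √26 ≈ 5.099, ∠ = arctan(1/5) ≈ 11.31°
zero (s+389): 389 + j1 → |·| = √(389²+1²) = √151322 ≈ 389, ∠ = arctan(1/389) ≈ 0.15°
pole (s+1): 1 + j1 → |·| = √(1²+1²) = √2 ≈ 1.4142, ∠ = arctan(1/1) ≈ 45.00°
pole (s+25): 25 + j1 → |·| = √(25²+1²) = √626 ≈ 25.02, ∠ = arctan(1/25) ≈ 2.29°
pole (s+500): 500 + j1 → |·| = √(500²+1²) = √250001 ≈ 500, ∠ = arctan(1/500) ≈ 0.11°
|H| = 20 · 1983.5 / 17692 ≈ 2.2423
Gain = 20 log₁₀(2.2423) ≈ 7.01 dB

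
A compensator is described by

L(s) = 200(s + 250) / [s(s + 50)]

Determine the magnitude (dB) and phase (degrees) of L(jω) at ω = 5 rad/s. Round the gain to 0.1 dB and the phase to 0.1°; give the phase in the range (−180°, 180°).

At s = jω = j5:
zero (s+250): 250 + j5 → |·| = √(250²+5²) = √62525 ≈ 250.05, ∠ = arctan(5/250) ≈ 1.15°
pole (s+50): 50 + j5 → |·| = √(50²+5²) = √2525 ≈ 50.249, ∠ = arctan(5/50) ≈ 5.71°
pole at origin: |s| = 5, ∠ = 90.00° (in denominator)
|L| = 200 · 250.05 / 251.25 ≈ 199.04
Gain = 20 log₁₀(199.04) ≈ 45.98 dB
∠L = 1.15° − 95.71° = -94.56°

46.0 dB, -94.6°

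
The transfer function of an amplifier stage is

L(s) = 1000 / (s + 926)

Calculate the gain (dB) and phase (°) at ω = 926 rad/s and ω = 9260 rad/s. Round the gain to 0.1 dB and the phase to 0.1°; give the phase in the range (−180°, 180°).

ω = 926: -2.3 dB, -45.0°; ω = 9260: -19.4 dB, -84.3°

Substitute s = j926:
Numerator: 1000 = 1000 + j0
Denominator: (j926) + 926 = 926 + j926
|N| = √(1000² + 0²) ≈ 1000, ∠N ≈ 0.00°
|D| = √(926² + 926²) ≈ 1309.6, ∠D ≈ 45.00°
|L| = 1000 / 1309.6 ≈ 0.76359
Gain = 20 log₁₀(0.76359) ≈ -2.34 dB
∠L = 0.00° − 45.00° = -45.00°

Substitute s = j9260:
Numerator: 1000 = 1000 + j0
Denominator: (j9260) + 926 = 926 + j9260
|N| = √(1000² + 0²) ≈ 1000, ∠N ≈ 0.00°
|D| = √(926² + 9260²) ≈ 9306.2, ∠D ≈ 84.29°
|L| = 1000 / 9306.2 ≈ 0.10746
Gain = 20 log₁₀(0.10746) ≈ -19.38 dB
∠L = 0.00° − 84.29° = -84.29°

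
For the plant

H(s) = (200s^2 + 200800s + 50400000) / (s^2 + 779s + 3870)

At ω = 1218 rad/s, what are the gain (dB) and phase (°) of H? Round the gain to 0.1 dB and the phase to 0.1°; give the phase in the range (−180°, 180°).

Substitute s = j1218:
Numerator: 200(j1218)^2 + 200800(j1218) + 50400000 = -246304800 + j244574400
Denominator: (j1218)^2 + 779(j1218) + 3870 = -1479654 + j948822
|N| = √(246304800² + 244574400²) ≈ 3.4711e+08, ∠N ≈ 135.20°
|D| = √(1479654² + 948822²) ≈ 1.7577e+06, ∠D ≈ 147.33°
|H| = 3.4711e+08 / 1.7577e+06 ≈ 197.48
Gain = 20 log₁₀(197.48) ≈ 45.91 dB
∠H = 135.20° − 147.33° = -12.13°

45.9 dB, -12.1°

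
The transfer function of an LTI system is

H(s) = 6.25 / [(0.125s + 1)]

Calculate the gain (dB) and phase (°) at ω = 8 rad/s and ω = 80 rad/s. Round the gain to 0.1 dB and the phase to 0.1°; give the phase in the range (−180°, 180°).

ω = 8: 12.9 dB, -45.0°; ω = 80: -4.1 dB, -84.3°

At ω = 8 rad/s:
pole (1 + j8·0.125) = 1 + j1 → |·| ≈ 1.4142, ∠ ≈ 45.00°
|H| = 6.25 · 1 / (1.4142) ≈ 4.4195
Gain = 20 log₁₀(4.4195) ≈ 12.91 dB
∠H = (0°) − (45.00°) = -45.00°

At ω = 80 rad/s:
pole (1 + j80·0.125) = 1 + j10 → |·| ≈ 10.05, ∠ ≈ 84.29°
|H| = 6.25 · 1 / (10.05) ≈ 0.62189
Gain = 20 log₁₀(0.62189) ≈ -4.13 dB
∠H = (0°) − (84.29°) = -84.29°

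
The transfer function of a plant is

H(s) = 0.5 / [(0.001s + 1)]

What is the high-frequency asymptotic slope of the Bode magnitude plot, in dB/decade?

-20 dB/decade

Each pole contributes −20 dB/decade at high frequency; each zero contributes +20 dB/decade.
Net: 0 zero(s) − 1 pole(s) → -20 dB/decade.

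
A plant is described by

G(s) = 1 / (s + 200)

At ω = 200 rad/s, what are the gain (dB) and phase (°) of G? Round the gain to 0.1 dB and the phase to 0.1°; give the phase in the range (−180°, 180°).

At s = jω = j200:
pole (s+200): 200 + j200 → |·| = √(200²+200²) = √80000 ≈ 282.84, ∠ = arctan(200/200) ≈ 45.00°
|G| = 1 / 282.84 ≈ 0.0035356
Gain = 20 log₁₀(0.0035356) ≈ -49.03 dB
∠G = 0.00° − 45.00° = -45.00°

-49.0 dB, -45.0°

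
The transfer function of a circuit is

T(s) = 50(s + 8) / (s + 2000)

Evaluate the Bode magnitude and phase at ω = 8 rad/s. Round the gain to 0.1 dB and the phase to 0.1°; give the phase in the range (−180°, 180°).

-11.0 dB, 44.8°

At s = jω = j8:
zero (s+8): 8 + j8 → |·| = √(8²+8²) = √128 ≈ 11.314, ∠ = arctan(8/8) ≈ 45.00°
pole (s+2000): 2000 + j8 → |·| = √(2000²+8²) = √4000064 ≈ 2000, ∠ = arctan(8/2000) ≈ 0.23°
|T| = 50 · 11.314 / 2000 ≈ 0.28285
Gain = 20 log₁₀(0.28285) ≈ -10.97 dB
∠T = 45.00° − 0.23° = 44.77°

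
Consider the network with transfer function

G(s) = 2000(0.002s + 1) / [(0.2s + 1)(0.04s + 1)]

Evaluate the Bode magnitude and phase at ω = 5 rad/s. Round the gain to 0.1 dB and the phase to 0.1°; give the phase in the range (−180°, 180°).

62.8 dB, -55.7°

At ω = 5 rad/s:
zero (1 + j5·0.002) = 1 + j0.01 → |·| ≈ 1, ∠ ≈ 0.57°
pole (1 + j5·0.2) = 1 + j1 → |·| ≈ 1.4142, ∠ ≈ 45.00°
pole (1 + j5·0.04) = 1 + j0.2 → |·| ≈ 1.0198, ∠ ≈ 11.31°
|G| = 2000 · 1 / (1.4142 · 1.0198) ≈ 1386.8
Gain = 20 log₁₀(1386.8) ≈ 62.84 dB
∠G = (0.57°) − (45.00° + 11.31°) = -55.74°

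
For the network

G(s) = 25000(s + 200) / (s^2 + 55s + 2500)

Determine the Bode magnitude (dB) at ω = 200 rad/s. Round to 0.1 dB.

45.2 dB

At s = jω = j200:
zero (s+200): 200 + j200 → |·| = √(200²+200²) = √80000 ≈ 282.84, ∠ = arctan(200/200) ≈ 45.00°
quadratic: (j200)² + 55·j200 + 2500 = -37500 + j11000 → |·| ≈ 39080, ∠ ≈ 163.65°
|G| = 25000 · 282.84 / 39080 ≈ 180.94
Gain = 20 log₁₀(180.94) ≈ 45.15 dB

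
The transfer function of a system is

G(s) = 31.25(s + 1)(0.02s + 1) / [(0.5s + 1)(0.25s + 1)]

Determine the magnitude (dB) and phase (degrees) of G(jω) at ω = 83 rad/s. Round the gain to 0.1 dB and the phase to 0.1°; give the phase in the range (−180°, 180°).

15.3 dB, -27.6°

At ω = 83 rad/s:
zero (1 + j83·1) = 1 + j83 → |·| ≈ 83.006, ∠ ≈ 89.31°
zero (1 + j83·0.02) = 1 + j1.66 → |·| ≈ 1.9379, ∠ ≈ 58.93°
pole (1 + j83·0.5) = 1 + j41.5 → |·| ≈ 41.512, ∠ ≈ 88.62°
pole (1 + j83·0.25) = 1 + j20.75 → |·| ≈ 20.774, ∠ ≈ 87.24°
|G| = 31.25 · 83.006 · 1.9379 / (41.512 · 20.774) ≈ 5.829
Gain = 20 log₁₀(5.829) ≈ 15.31 dB
∠G = (89.31° + 58.93°) − (88.62° + 87.24°) = -27.62°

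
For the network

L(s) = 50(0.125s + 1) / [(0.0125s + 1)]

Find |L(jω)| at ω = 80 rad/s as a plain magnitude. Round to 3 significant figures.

At ω = 80 rad/s:
zero (1 + j80·0.125) = 1 + j10 → |·| ≈ 10.05, ∠ ≈ 84.29°
pole (1 + j80·0.0125) = 1 + j1 → |·| ≈ 1.4142, ∠ ≈ 45.00°
|L| = 50 · 10.05 / (1.4142) ≈ 355.32

355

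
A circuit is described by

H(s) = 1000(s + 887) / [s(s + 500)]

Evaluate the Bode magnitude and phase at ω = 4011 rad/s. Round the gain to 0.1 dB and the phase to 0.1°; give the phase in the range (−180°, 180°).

At s = jω = j4011:
zero (s+887): 887 + j4011 → |·| = √(887²+4011²) = √16874890 ≈ 4107.9, ∠ = arctan(4011/887) ≈ 77.53°
pole (s+500): 500 + j4011 → |·| = √(500²+4011²) = √16338121 ≈ 4042, ∠ = arctan(4011/500) ≈ 82.89°
pole at origin: |s| = 4011, ∠ = 90.00° (in denominator)
|H| = 1000 · 4107.9 / 1.6212e+07 ≈ 0.25339
Gain = 20 log₁₀(0.25339) ≈ -11.92 dB
∠H = 77.53° − 172.89° = -95.36°

-11.9 dB, -95.4°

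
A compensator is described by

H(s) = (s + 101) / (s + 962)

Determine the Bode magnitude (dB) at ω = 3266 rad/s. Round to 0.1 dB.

At s = jω = j3266:
zero (s+101): 101 + j3266 → |·| = √(101²+3266²) = √10676957 ≈ 3267.6, ∠ = arctan(3266/101) ≈ 88.23°
pole (s+962): 962 + j3266 → |·| = √(962²+3266²) = √11592200 ≈ 3404.7, ∠ = arctan(3266/962) ≈ 73.59°
|H| = 1 · 3267.6 / 3404.7 ≈ 0.95973
Gain = 20 log₁₀(0.95973) ≈ -0.36 dB

-0.4 dB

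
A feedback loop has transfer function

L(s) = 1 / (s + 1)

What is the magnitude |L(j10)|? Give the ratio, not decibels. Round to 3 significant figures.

Substitute s = j10:
Numerator: 1 = 1 + j0
Denominator: (j10) + 1 = 1 + j10
|N| = √(1² + 0²) ≈ 1, ∠N ≈ 0.00°
|D| = √(1² + 10²) ≈ 10.05, ∠D ≈ 84.29°
|L| = 1 / 10.05 ≈ 0.099502

0.0995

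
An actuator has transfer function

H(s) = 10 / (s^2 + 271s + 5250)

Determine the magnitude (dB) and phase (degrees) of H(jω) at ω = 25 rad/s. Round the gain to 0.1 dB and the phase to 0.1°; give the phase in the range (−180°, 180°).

-58.3 dB, -55.7°

Substitute s = j25:
Numerator: 10 = 10 + j0
Denominator: (j25)^2 + 271(j25) + 5250 = 4625 + j6775
|N| = √(10² + 0²) ≈ 10, ∠N ≈ 0.00°
|D| = √(4625² + 6775²) ≈ 8203.1, ∠D ≈ 55.68°
|H| = 10 / 8203.1 ≈ 0.0012191
Gain = 20 log₁₀(0.0012191) ≈ -58.28 dB
∠H = 0.00° − 55.68° = -55.68°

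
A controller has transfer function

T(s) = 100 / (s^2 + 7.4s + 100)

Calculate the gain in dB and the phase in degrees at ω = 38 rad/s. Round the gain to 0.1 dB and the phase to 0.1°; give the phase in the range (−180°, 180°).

At s = jω = j38:
quadratic: (j38)² + 7.4·j38 + 100 = -1344 + j281.2 → |·| ≈ 1373.1, ∠ ≈ 168.18°
|T| = 100 / 1373.1 ≈ 0.072828
Gain = 20 log₁₀(0.072828) ≈ -22.75 dB
∠T = 0.00° − 168.18° = -168.18°

-22.8 dB, -168.2°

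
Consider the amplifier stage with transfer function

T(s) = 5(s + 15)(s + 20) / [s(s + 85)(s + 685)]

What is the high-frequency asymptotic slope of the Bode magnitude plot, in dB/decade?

-20 dB/decade

Each pole contributes −20 dB/decade at high frequency; each zero contributes +20 dB/decade.
Net: 2 zero(s) − 3 pole(s) → -20 dB/decade.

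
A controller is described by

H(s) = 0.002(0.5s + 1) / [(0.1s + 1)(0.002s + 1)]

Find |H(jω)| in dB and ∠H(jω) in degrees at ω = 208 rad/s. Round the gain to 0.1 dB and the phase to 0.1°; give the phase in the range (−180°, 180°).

At ω = 208 rad/s:
zero (1 + j208·0.5) = 1 + j104 → |·| ≈ 104, ∠ ≈ 89.45°
pole (1 + j208·0.1) = 1 + j20.8 → |·| ≈ 20.824, ∠ ≈ 87.25°
pole (1 + j208·0.002) = 1 + j0.416 → |·| ≈ 1.0831, ∠ ≈ 22.59°
|H| = 0.002 · 104 / (20.824 · 1.0831) ≈ 0.0092221
Gain = 20 log₁₀(0.0092221) ≈ -40.70 dB
∠H = (89.45°) − (87.25° + 22.59°) = -20.39°

-40.7 dB, -20.4°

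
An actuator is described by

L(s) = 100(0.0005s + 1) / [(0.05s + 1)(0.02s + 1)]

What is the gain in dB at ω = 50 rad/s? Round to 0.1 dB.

At ω = 50 rad/s:
zero (1 + j50·0.0005) = 1 + j0.025 → |·| ≈ 1.0003, ∠ ≈ 1.43°
pole (1 + j50·0.05) = 1 + j2.5 → |·| ≈ 2.6926, ∠ ≈ 68.20°
pole (1 + j50·0.02) = 1 + j1 → |·| ≈ 1.4142, ∠ ≈ 45.00°
|L| = 100 · 1.0003 / (2.6926 · 1.4142) ≈ 26.269
Gain = 20 log₁₀(26.269) ≈ 28.39 dB

28.4 dB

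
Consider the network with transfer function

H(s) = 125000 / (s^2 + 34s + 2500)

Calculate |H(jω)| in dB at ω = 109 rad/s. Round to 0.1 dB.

At s = jω = j109:
quadratic: (j109)² + 34·j109 + 2500 = -9381 + j3706 → |·| ≈ 10087, ∠ ≈ 158.44°
|H| = 125000 / 10087 ≈ 12.392
Gain = 20 log₁₀(12.392) ≈ 21.86 dB

21.9 dB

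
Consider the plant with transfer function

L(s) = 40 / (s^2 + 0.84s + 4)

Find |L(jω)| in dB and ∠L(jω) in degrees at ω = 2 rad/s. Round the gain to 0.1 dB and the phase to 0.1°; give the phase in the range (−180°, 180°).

27.5 dB, -90.0°

At s = jω = j2:
quadratic: (j2)² + 0.84·j2 + 4 = 0 + j1.68 → |·| ≈ 1.68, ∠ ≈ 90.00°
|L| = 40 / 1.68 ≈ 23.81
Gain = 20 log₁₀(23.81) ≈ 27.54 dB
∠L = 0.00° − 90.00° = -90.00°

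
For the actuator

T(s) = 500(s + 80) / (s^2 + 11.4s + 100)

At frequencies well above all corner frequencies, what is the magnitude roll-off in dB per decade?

-20 dB/decade

Each pole contributes −20 dB/decade at high frequency; each zero contributes +20 dB/decade.
Net: 1 zero(s) − 2 pole(s) → -20 dB/decade.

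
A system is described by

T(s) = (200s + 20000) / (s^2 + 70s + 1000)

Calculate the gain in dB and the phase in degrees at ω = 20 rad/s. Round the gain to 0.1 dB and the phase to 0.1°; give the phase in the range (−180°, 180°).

Substitute s = j20:
Numerator: 200(j20) + 20000 = 20000 + j4000
Denominator: (j20)^2 + 70(j20) + 1000 = 600 + j1400
|N| = √(20000² + 4000²) ≈ 20396, ∠N ≈ 11.31°
|D| = √(600² + 1400²) ≈ 1523.2, ∠D ≈ 66.80°
|T| = 20396 / 1523.2 ≈ 13.39
Gain = 20 log₁₀(13.39) ≈ 22.54 dB
∠T = 11.31° − 66.80° = -55.49°

22.5 dB, -55.5°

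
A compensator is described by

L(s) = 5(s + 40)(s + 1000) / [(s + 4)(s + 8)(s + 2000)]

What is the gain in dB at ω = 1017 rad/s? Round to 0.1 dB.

At s = jω = j1017:
zero (s+40): 40 + j1017 → |·| = √(40²+1017²) = √1035889 ≈ 1017.8, ∠ = arctan(1017/40) ≈ 87.75°
zero (s+1000): 1000 + j1017 → |·| = √(1000²+1017²) = √2034289 ≈ 1426.3, ∠ = arctan(1017/1000) ≈ 45.48°
pole (s+4): 4 + j1017 → |·| = √(4²+1017²) = √1034305 ≈ 1017, ∠ = arctan(1017/4) ≈ 89.77°
pole (s+8): 8 + j1017 → |·| = √(8²+1017²) = √1034353 ≈ 1017, ∠ = arctan(1017/8) ≈ 89.55°
pole (s+2000): 2000 + j1017 → |·| = √(2000²+1017²) = √5034289 ≈ 2243.7, ∠ = arctan(1017/2000) ≈ 26.95°
|L| = 5 · 1.4517e+06 / 2.3206e+09 ≈ 0.0031279
Gain = 20 log₁₀(0.0031279) ≈ -50.09 dB

-50.1 dB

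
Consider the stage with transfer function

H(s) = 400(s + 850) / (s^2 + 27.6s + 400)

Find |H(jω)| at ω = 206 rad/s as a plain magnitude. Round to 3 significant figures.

8.25

At s = jω = j206:
zero (s+850): 850 + j206 → |·| = √(850²+206²) = √764936 ≈ 874.61, ∠ = arctan(206/850) ≈ 13.62°
quadratic: (j206)² + 27.6·j206 + 400 = -42036 + j5685.6 → |·| ≈ 42419, ∠ ≈ 172.30°
|H| = 400 · 874.61 / 42419 ≈ 8.2473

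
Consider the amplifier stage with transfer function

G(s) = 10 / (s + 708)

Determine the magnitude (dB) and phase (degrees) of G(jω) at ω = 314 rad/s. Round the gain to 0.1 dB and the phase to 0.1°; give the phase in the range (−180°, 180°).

-37.8 dB, -23.9°

At s = jω = j314:
pole (s+708): 708 + j314 → |·| = √(708²+314²) = √599860 ≈ 774.51, ∠ = arctan(314/708) ≈ 23.92°
|G| = 10 / 774.51 ≈ 0.012911
Gain = 20 log₁₀(0.012911) ≈ -37.78 dB
∠G = 0.00° − 23.92° = -23.92°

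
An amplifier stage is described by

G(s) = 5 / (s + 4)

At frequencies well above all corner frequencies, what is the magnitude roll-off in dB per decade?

Each pole contributes −20 dB/decade at high frequency; each zero contributes +20 dB/decade.
Net: 0 zero(s) − 1 pole(s) → -20 dB/decade.

-20 dB/decade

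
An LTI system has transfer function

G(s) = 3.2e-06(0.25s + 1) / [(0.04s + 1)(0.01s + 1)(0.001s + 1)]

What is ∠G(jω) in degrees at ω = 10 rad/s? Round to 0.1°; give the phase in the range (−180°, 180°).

40.1°

At ω = 10 rad/s:
zero (1 + j10·0.25) = 1 + j2.5 → |·| ≈ 2.6926, ∠ ≈ 68.20°
pole (1 + j10·0.04) = 1 + j0.4 → |·| ≈ 1.077, ∠ ≈ 21.80°
pole (1 + j10·0.01) = 1 + j0.1 → |·| ≈ 1.005, ∠ ≈ 5.71°
pole (1 + j10·0.001) = 1 + j0.01 → |·| ≈ 1, ∠ ≈ 0.57°
∠G = (68.20°) − (21.80° + 5.71° + 0.57°) = 40.12°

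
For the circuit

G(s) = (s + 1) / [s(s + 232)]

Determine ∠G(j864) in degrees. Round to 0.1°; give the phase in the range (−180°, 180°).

At s = jω = j864:
zero (s+1): 1 + j864 → |·| = √(1²+864²) = √746497 ≈ 864, ∠ = arctan(864/1) ≈ 89.93°
pole (s+232): 232 + j864 → |·| = √(232²+864²) = √800320 ≈ 894.61, ∠ = arctan(864/232) ≈ 74.97°
pole at origin: |s| = 864, ∠ = 90.00° (in denominator)
∠G = 89.93° − 164.97° = -75.04°

-75.0°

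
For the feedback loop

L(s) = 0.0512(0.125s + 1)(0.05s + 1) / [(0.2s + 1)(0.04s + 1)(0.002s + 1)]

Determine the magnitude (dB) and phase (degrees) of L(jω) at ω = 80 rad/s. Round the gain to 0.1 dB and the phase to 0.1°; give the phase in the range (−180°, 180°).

At ω = 80 rad/s:
zero (1 + j80·0.125) = 1 + j10 → |·| ≈ 10.05, ∠ ≈ 84.29°
zero (1 + j80·0.05) = 1 + j4 → |·| ≈ 4.1231, ∠ ≈ 75.96°
pole (1 + j80·0.2) = 1 + j16 → |·| ≈ 16.031, ∠ ≈ 86.42°
pole (1 + j80·0.04) = 1 + j3.2 → |·| ≈ 3.3526, ∠ ≈ 72.65°
pole (1 + j80·0.002) = 1 + j0.16 → |·| ≈ 1.0127, ∠ ≈ 9.09°
|L| = 0.0512 · 10.05 · 4.1231 / (16.031 · 3.3526 · 1.0127) ≈ 0.03898
Gain = 20 log₁₀(0.03898) ≈ -28.18 dB
∠L = (84.29° + 75.96°) − (86.42° + 72.65° + 9.09°) = -7.91°

-28.2 dB, -7.9°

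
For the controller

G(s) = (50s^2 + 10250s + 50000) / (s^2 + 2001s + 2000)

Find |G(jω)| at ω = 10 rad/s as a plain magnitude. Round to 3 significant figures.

5.57

Substitute s = j10:
Numerator: 50(j10)^2 + 10250(j10) + 50000 = 45000 + j102500
Denominator: (j10)^2 + 2001(j10) + 2000 = 1900 + j20010
|N| = √(45000² + 102500²) ≈ 1.1194e+05, ∠N ≈ 66.30°
|D| = √(1900² + 20010²) ≈ 20100, ∠D ≈ 84.58°
|G| = 1.1194e+05 / 20100 ≈ 5.5692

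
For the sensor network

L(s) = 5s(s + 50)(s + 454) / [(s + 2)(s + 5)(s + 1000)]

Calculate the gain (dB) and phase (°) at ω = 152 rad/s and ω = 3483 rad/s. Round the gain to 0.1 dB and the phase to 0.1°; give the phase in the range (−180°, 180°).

ω = 152: 7.9 dB, -5.7°; ω = 3483: 13.7 dB, 7.9°

At s = jω = j152:
zero (s+50): 50 + j152 → |·| = √(50²+152²) = √25604 ≈ 160.01, ∠ = arctan(152/50) ≈ 71.79°
zero (s+454): 454 + j152 → |·| = √(454²+152²) = √229220 ≈ 478.77, ∠ = arctan(152/454) ≈ 18.51°
zero at origin: s = j152 → |·| = 152, ∠ = 90.00°
pole (s+2): 2 + j152 → |·| = √(2²+152²) = √23108 ≈ 152.01, ∠ = arctan(152/2) ≈ 89.25°
pole (s+5): 5 + j152 → |·| = √(5²+152²) = √23129 ≈ 152.08, ∠ = arctan(152/5) ≈ 88.12°
pole (s+1000): 1000 + j152 → |·| = √(1000²+152²) = √1023104 ≈ 1011.5, ∠ = arctan(152/1000) ≈ 8.64°
|L| = 5 · 1.1644e+07 / 2.3384e+07 ≈ 2.4897
Gain = 20 log₁₀(2.4897) ≈ 7.92 dB
∠L = 180.30° − 186.01° = -5.71°

At s = jω = j3483:
zero (s+50): 50 + j3483 → |·| = √(50²+3483²) = √12133789 ≈ 3483.4, ∠ = arctan(3483/50) ≈ 89.18°
zero (s+454): 454 + j3483 → |·| = √(454²+3483²) = √12337405 ≈ 3512.5, ∠ = arctan(3483/454) ≈ 82.57°
zero at origin: s = j3483 → |·| = 3483, ∠ = 90.00°
pole (s+2): 2 + j3483 → |·| = √(2²+3483²) = √12131293 ≈ 3483, ∠ = arctan(3483/2) ≈ 89.97°
pole (s+5): 5 + j3483 → |·| = √(5²+3483²) = √12131314 ≈ 3483, ∠ = arctan(3483/5) ≈ 89.92°
pole (s+1000): 1000 + j3483 → |·| = √(1000²+3483²) = √13131289 ≈ 3623.7, ∠ = arctan(3483/1000) ≈ 73.98°
|L| = 5 · 4.2616e+10 / 4.396e+10 ≈ 4.8471
Gain = 20 log₁₀(4.8471) ≈ 13.71 dB
∠L = 261.75° − 253.87° = 7.88°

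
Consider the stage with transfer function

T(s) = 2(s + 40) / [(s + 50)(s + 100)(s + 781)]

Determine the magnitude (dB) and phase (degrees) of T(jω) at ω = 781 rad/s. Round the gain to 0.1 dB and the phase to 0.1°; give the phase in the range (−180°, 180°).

At s = jω = j781:
zero (s+40): 40 + j781 → |·| = √(40²+781²) = √611561 ≈ 782.02, ∠ = arctan(781/40) ≈ 87.07°
pole (s+50): 50 + j781 → |·| = √(50²+781²) = √612461 ≈ 782.6, ∠ = arctan(781/50) ≈ 86.34°
pole (s+100): 100 + j781 → |·| = √(100²+781²) = √619961 ≈ 787.38, ∠ = arctan(781/100) ≈ 82.70°
pole (s+781): 781 + j781 → |·| = √(781²+781²) = √1219922 ≈ 1104.5, ∠ = arctan(781/781) ≈ 45.00°
|T| = 2 · 782.02 / 6.806e+08 ≈ 2.298e-06
Gain = 20 log₁₀(2.298e-06) ≈ -112.77 dB
∠T = 87.07° − 214.04° = -126.97°

-112.8 dB, -127.0°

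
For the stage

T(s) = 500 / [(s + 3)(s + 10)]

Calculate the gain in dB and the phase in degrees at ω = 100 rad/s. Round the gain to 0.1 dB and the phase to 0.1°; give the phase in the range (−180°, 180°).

At s = jω = j100:
pole (s+3): 3 + j100 → |·| = √(3²+100²) = √10009 ≈ 100.04, ∠ = arctan(100/3) ≈ 88.28°
pole (s+10): 10 + j100 → |·| = √(10²+100²) = √10100 ≈ 100.5, ∠ = arctan(100/10) ≈ 84.29°
|T| = 500 / 10054 ≈ 0.049731
Gain = 20 log₁₀(0.049731) ≈ -26.07 dB
∠T = 0.00° − 172.57° = -172.57°

-26.1 dB, -172.6°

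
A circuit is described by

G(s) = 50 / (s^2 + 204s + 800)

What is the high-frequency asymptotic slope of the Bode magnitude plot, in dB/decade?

Each pole contributes −20 dB/decade at high frequency; each zero contributes +20 dB/decade.
Net: 0 zero(s) − 2 pole(s) → -40 dB/decade.

-40 dB/decade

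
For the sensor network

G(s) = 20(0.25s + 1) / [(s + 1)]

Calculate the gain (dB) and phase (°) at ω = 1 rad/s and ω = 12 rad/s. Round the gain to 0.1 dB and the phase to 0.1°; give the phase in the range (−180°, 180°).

At ω = 1 rad/s:
zero (1 + j1·0.25) = 1 + j0.25 → |·| ≈ 1.0308, ∠ ≈ 14.04°
pole (1 + j1·1) = 1 + j1 → |·| ≈ 1.4142, ∠ ≈ 45.00°
|G| = 20 · 1.0308 / (1.4142) ≈ 14.578
Gain = 20 log₁₀(14.578) ≈ 23.27 dB
∠G = (14.04°) − (45.00°) = -30.96°

At ω = 12 rad/s:
zero (1 + j12·0.25) = 1 + j3 → |·| ≈ 3.1623, ∠ ≈ 71.57°
pole (1 + j12·1) = 1 + j12 → |·| ≈ 12.042, ∠ ≈ 85.24°
|G| = 20 · 3.1623 / (12.042) ≈ 5.2521
Gain = 20 log₁₀(5.2521) ≈ 14.41 dB
∠G = (71.57°) − (85.24°) = -13.67°

ω = 1: 23.3 dB, -31.0°; ω = 12: 14.4 dB, -13.7°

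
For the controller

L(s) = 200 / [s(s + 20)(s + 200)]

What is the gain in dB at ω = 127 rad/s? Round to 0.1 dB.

-85.7 dB

At s = jω = j127:
pole (s+20): 20 + j127 → |·| = √(20²+127²) = √16529 ≈ 128.57, ∠ = arctan(127/20) ≈ 81.05°
pole (s+200): 200 + j127 → |·| = √(200²+127²) = √56129 ≈ 236.92, ∠ = arctan(127/200) ≈ 32.42°
pole at origin: |s| = 127, ∠ = 90.00° (in denominator)
|L| = 200 / 3.8685e+06 ≈ 5.17e-05
Gain = 20 log₁₀(5.17e-05) ≈ -85.73 dB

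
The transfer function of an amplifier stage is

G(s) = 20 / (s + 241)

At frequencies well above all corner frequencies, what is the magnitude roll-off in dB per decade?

-20 dB/decade

Each pole contributes −20 dB/decade at high frequency; each zero contributes +20 dB/decade.
Net: 0 zero(s) − 1 pole(s) → -20 dB/decade.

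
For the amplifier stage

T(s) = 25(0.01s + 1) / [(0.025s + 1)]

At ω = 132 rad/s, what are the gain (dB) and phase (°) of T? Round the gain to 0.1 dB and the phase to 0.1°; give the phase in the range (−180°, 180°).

21.6 dB, -20.3°

At ω = 132 rad/s:
zero (1 + j132·0.01) = 1 + j1.32 → |·| ≈ 1.656, ∠ ≈ 52.85°
pole (1 + j132·0.025) = 1 + j3.3 → |·| ≈ 3.4482, ∠ ≈ 73.14°
|T| = 25 · 1.656 / (3.4482) ≈ 12.006
Gain = 20 log₁₀(12.006) ≈ 21.59 dB
∠T = (52.85°) − (73.14°) = -20.29°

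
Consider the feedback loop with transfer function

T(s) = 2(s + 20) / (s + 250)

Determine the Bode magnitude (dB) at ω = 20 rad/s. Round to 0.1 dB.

At s = jω = j20:
zero (s+20): 20 + j20 → |·| = √(20²+20²) = √800 ≈ 28.284, ∠ = arctan(20/20) ≈ 45.00°
pole (s+250): 250 + j20 → |·| = √(250²+20²) = √62900 ≈ 250.8, ∠ = arctan(20/250) ≈ 4.57°
|T| = 2 · 28.284 / 250.8 ≈ 0.22555
Gain = 20 log₁₀(0.22555) ≈ -12.94 dB

-12.9 dB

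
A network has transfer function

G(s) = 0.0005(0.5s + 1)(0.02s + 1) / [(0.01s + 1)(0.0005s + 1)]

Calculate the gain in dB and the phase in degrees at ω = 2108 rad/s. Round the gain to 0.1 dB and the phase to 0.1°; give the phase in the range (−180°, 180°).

-2.8 dB, 44.8°

At ω = 2108 rad/s:
zero (1 + j2108·0.5) = 1 + j1054 → |·| ≈ 1054, ∠ ≈ 89.95°
zero (1 + j2108·0.02) = 1 + j42.16 → |·| ≈ 42.172, ∠ ≈ 88.64°
pole (1 + j2108·0.01) = 1 + j21.08 → |·| ≈ 21.104, ∠ ≈ 87.28°
pole (1 + j2108·0.0005) = 1 + j1.054 → |·| ≈ 1.4529, ∠ ≈ 46.51°
|G| = 0.0005 · 1054 · 42.172 / (21.104 · 1.4529) ≈ 0.72483
Gain = 20 log₁₀(0.72483) ≈ -2.80 dB
∠G = (89.95° + 88.64°) − (87.28° + 46.51°) = 44.80°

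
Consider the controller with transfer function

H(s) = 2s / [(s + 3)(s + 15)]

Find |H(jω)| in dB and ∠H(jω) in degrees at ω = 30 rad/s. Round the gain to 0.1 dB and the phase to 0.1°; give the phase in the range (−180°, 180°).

-24.5 dB, -57.7°

At s = jω = j30:
zero at origin: s = j30 → |·| = 30, ∠ = 90.00°
pole (s+3): 3 + j30 → |·| = √(3²+30²) = √909 ≈ 30.15, ∠ = arctan(30/3) ≈ 84.29°
pole (s+15): 15 + j30 → |·| = √(15²+30²) = √1125 ≈ 33.541, ∠ = arctan(30/15) ≈ 63.43°
|H| = 2 · 30 / 1011.3 ≈ 0.05933
Gain = 20 log₁₀(0.05933) ≈ -24.53 dB
∠H = 90.00° − 147.72° = -57.72°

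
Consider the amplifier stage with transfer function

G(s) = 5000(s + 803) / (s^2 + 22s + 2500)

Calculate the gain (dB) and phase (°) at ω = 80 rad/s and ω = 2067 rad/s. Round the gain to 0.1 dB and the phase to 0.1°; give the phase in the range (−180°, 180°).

At s = jω = j80:
zero (s+803): 803 + j80 → |·| = √(803²+80²) = √651209 ≈ 806.98, ∠ = arctan(80/803) ≈ 5.69°
quadratic: (j80)² + 22·j80 + 2500 = -3900 + j1760 → |·| ≈ 4278.7, ∠ ≈ 155.71°
|G| = 5000 · 806.98 / 4278.7 ≈ 943.02
Gain = 20 log₁₀(943.02) ≈ 59.49 dB
∠G = 5.69° − 155.71° = -150.02°

At s = jω = j2067:
zero (s+803): 803 + j2067 → |·| = √(803²+2067²) = √4917298 ≈ 2217.5, ∠ = arctan(2067/803) ≈ 68.77°
quadratic: (j2067)² + 22·j2067 + 2500 = -4269989 + j45474 → |·| ≈ 4.2702e+06, ∠ ≈ 179.39°
|G| = 5000 · 2217.5 / 4.2702e+06 ≈ 2.5965
Gain = 20 log₁₀(2.5965) ≈ 8.29 dB
∠G = 68.77° − 179.39° = -110.62°

ω = 80: 59.5 dB, -150.0°; ω = 2067: 8.3 dB, -110.6°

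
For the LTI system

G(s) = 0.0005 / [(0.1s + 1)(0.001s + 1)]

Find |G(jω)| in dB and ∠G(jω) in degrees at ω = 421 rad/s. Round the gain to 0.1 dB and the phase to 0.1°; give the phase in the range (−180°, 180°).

At ω = 421 rad/s:
pole (1 + j421·0.1) = 1 + j42.1 → |·| ≈ 42.112, ∠ ≈ 88.64°
pole (1 + j421·0.001) = 1 + j0.421 → |·| ≈ 1.085, ∠ ≈ 22.83°
|G| = 0.0005 · 1 / (42.112 · 1.085) ≈ 1.0943e-05
Gain = 20 log₁₀(1.0943e-05) ≈ -99.22 dB
∠G = (0°) − (88.64° + 22.83°) = -111.47°

-99.2 dB, -111.5°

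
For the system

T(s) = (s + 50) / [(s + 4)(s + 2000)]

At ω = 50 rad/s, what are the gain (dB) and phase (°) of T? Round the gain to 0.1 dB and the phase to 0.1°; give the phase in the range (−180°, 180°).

-63.0 dB, -41.9°

At s = jω = j50:
zero (s+50): 50 + j50 → |·| = √(50²+50²) = √5000 ≈ 70.711, ∠ = arctan(50/50) ≈ 45.00°
pole (s+4): 4 + j50 → |·| = √(4²+50²) = √2516 ≈ 50.16, ∠ = arctan(50/4) ≈ 85.43°
pole (s+2000): 2000 + j50 → |·| = √(2000²+50²) = √4002500 ≈ 2000.6, ∠ = arctan(50/2000) ≈ 1.43°
|T| = 1 · 70.711 / 1.0035e+05 ≈ 0.00070464
Gain = 20 log₁₀(0.00070464) ≈ -63.04 dB
∠T = 45.00° − 86.86° = -41.86°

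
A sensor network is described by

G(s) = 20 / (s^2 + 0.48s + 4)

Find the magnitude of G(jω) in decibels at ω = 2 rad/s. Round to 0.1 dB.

At s = jω = j2:
quadratic: (j2)² + 0.48·j2 + 4 = 0 + j0.96 → |·| ≈ 0.96, ∠ ≈ 90.00°
|G| = 20 / 0.96 ≈ 20.833
Gain = 20 log₁₀(20.833) ≈ 26.38 dB

26.4 dB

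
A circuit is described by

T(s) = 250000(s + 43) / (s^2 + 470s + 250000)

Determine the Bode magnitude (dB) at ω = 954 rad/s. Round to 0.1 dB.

49.5 dB

At s = jω = j954:
zero (s+43): 43 + j954 → |·| = √(43²+954²) = √911965 ≈ 954.97, ∠ = arctan(954/43) ≈ 87.42°
quadratic: (j954)² + 470·j954 + 250000 = -660116 + j448380 → |·| ≈ 7.98e+05, ∠ ≈ 145.81°
|T| = 250000 · 954.97 / 7.98e+05 ≈ 299.18
Gain = 20 log₁₀(299.18) ≈ 49.52 dB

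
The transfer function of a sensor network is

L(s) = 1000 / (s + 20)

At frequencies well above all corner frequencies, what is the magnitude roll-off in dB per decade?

Each pole contributes −20 dB/decade at high frequency; each zero contributes +20 dB/decade.
Net: 0 zero(s) − 1 pole(s) → -20 dB/decade.

-20 dB/decade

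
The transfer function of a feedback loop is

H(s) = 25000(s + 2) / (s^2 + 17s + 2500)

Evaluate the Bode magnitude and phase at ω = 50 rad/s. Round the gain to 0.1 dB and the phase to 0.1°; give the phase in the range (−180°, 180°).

At s = jω = j50:
zero (s+2): 2 + j50 → |·| = √(2²+50²) = √2504 ≈ 50.04, ∠ = arctan(50/2) ≈ 87.71°
quadratic: (j50)² + 17·j50 + 2500 = 0 + j850 → |·| ≈ 850, ∠ ≈ 90.00°
|H| = 25000 · 50.04 / 850 ≈ 1471.8
Gain = 20 log₁₀(1471.8) ≈ 63.36 dB
∠H = 87.71° − 90.00° = -2.29°

63.4 dB, -2.3°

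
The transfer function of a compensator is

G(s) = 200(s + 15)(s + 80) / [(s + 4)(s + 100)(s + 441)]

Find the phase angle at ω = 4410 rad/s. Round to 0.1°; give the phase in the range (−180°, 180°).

At s = jω = j4410:
zero (s+15): 15 + j4410 → |·| = √(15²+4410²) = √19448325 ≈ 4410, ∠ = arctan(4410/15) ≈ 89.81°
zero (s+80): 80 + j4410 → |·| = √(80²+4410²) = √19454500 ≈ 4410.7, ∠ = arctan(4410/80) ≈ 88.96°
pole (s+4): 4 + j4410 → |·| = √(4²+4410²) = √19448116 ≈ 4410, ∠ = arctan(4410/4) ≈ 89.95°
pole (s+100): 100 + j4410 → |·| = √(100²+4410²) = √19458100 ≈ 4411.1, ∠ = arctan(4410/100) ≈ 88.70°
pole (s+441): 441 + j4410 → |·| = √(441²+4410²) = √19642581 ≈ 4432, ∠ = arctan(4410/441) ≈ 84.29°
∠G = 178.77° − 262.94° = -84.17°

-84.2°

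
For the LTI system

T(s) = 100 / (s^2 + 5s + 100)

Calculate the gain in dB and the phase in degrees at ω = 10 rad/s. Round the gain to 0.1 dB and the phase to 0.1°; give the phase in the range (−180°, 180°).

At s = jω = j10:
quadratic: (j10)² + 5·j10 + 100 = 0 + j50 → |·| ≈ 50, ∠ ≈ 90.00°
|T| = 100 / 50 ≈ 2
Gain = 20 log₁₀(2) ≈ 6.02 dB
∠T = 0.00° − 90.00° = -90.00°

6.0 dB, -90.0°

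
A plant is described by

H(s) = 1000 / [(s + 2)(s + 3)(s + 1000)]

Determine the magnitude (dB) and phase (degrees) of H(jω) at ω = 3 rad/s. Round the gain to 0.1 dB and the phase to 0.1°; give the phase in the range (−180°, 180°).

At s = jω = j3:
pole (s+2): 2 + j3 → |·| = √(2²+3²) = √13 ≈ 3.6056, ∠ = arctan(3/2) ≈ 56.31°
pole (s+3): 3 + j3 → |·| = √(3²+3²) = √18 ≈ 4.2426, ∠ = arctan(3/3) ≈ 45.00°
pole (s+1000): 1000 + j3 → |·| = √(1000²+3²) = √1000009 ≈ 1000, ∠ = arctan(3/1000) ≈ 0.17°
|H| = 1000 / 15297 ≈ 0.065372
Gain = 20 log₁₀(0.065372) ≈ -23.69 dB
∠H = 0.00° − 101.48° = -101.48°

-23.7 dB, -101.5°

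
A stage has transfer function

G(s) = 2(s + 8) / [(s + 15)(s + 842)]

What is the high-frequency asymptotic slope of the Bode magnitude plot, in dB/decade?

-20 dB/decade

Each pole contributes −20 dB/decade at high frequency; each zero contributes +20 dB/decade.
Net: 1 zero(s) − 2 pole(s) → -20 dB/decade.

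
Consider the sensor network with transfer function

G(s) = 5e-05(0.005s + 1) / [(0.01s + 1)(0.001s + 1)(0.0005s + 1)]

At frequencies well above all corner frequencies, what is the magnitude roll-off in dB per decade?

-40 dB/decade

Each pole contributes −20 dB/decade at high frequency; each zero contributes +20 dB/decade.
Net: 1 zero(s) − 3 pole(s) → -40 dB/decade.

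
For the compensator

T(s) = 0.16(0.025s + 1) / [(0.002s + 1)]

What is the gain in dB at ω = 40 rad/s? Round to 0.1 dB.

At ω = 40 rad/s:
zero (1 + j40·0.025) = 1 + j1 → |·| ≈ 1.4142, ∠ ≈ 45.00°
pole (1 + j40·0.002) = 1 + j0.08 → |·| ≈ 1.0032, ∠ ≈ 4.57°
|T| = 0.16 · 1.4142 / (1.0032) ≈ 0.22555
Gain = 20 log₁₀(0.22555) ≈ -12.94 dB

-12.9 dB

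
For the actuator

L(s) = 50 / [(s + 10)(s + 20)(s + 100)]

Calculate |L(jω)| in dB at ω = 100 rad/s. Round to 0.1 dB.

At s = jω = j100:
pole (s+10): 10 + j100 → |·| = √(10²+100²) = √10100 ≈ 100.5, ∠ = arctan(100/10) ≈ 84.29°
pole (s+20): 20 + j100 → |·| = √(20²+100²) = √10400 ≈ 101.98, ∠ = arctan(100/20) ≈ 78.69°
pole (s+100): 100 + j100 → |·| = √(100²+100²) = √20000 ≈ 141.42, ∠ = arctan(100/100) ≈ 45.00°
|L| = 50 / 1.4494e+06 ≈ 3.4497e-05
Gain = 20 log₁₀(3.4497e-05) ≈ -89.24 dB

-89.2 dB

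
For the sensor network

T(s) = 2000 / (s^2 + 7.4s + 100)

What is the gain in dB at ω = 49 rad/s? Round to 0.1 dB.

At s = jω = j49:
quadratic: (j49)² + 7.4·j49 + 100 = -2301 + j362.6 → |·| ≈ 2329.4, ∠ ≈ 171.04°
|T| = 2000 / 2329.4 ≈ 0.85859
Gain = 20 log₁₀(0.85859) ≈ -1.32 dB

-1.3 dB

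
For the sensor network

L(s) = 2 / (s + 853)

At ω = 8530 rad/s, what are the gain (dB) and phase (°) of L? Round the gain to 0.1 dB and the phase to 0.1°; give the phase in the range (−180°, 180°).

-72.6 dB, -84.3°

At s = jω = j8530:
pole (s+853): 853 + j8530 → |·| = √(853²+8530²) = √73488509 ≈ 8572.5, ∠ = arctan(8530/853) ≈ 84.29°
|L| = 2 / 8572.5 ≈ 0.0002333
Gain = 20 log₁₀(0.0002333) ≈ -72.64 dB
∠L = 0.00° − 84.29° = -84.29°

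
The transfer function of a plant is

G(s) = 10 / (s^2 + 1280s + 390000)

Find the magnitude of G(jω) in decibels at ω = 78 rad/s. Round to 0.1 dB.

Substitute s = j78:
Numerator: 10 = 10 + j0
Denominator: (j78)^2 + 1280(j78) + 390000 = 383916 + j99840
|N| = √(10² + 0²) ≈ 10, ∠N ≈ 0.00°
|D| = √(383916² + 99840²) ≈ 3.9669e+05, ∠D ≈ 14.58°
|G| = 10 / 3.9669e+05 ≈ 2.5209e-05
Gain = 20 log₁₀(2.5209e-05) ≈ -91.97 dB

-92.0 dB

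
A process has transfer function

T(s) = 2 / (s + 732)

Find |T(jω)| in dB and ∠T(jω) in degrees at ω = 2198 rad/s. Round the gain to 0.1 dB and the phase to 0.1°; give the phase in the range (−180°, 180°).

Substitute s = j2198:
Numerator: 2 = 2 + j0
Denominator: (j2198) + 732 = 732 + j2198
|N| = √(2² + 0²) ≈ 2, ∠N ≈ 0.00°
|D| = √(732² + 2198²) ≈ 2316.7, ∠D ≈ 71.58°
|T| = 2 / 2316.7 ≈ 0.0008633
Gain = 20 log₁₀(0.0008633) ≈ -61.28 dB
∠T = 0.00° − 71.58° = -71.58°

-61.3 dB, -71.6°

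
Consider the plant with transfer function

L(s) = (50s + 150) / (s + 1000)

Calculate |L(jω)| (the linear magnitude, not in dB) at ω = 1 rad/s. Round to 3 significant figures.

0.158

Substitute s = j1:
Numerator: 50(j1) + 150 = 150 + j50
Denominator: (j1) + 1000 = 1000 + j1
|N| = √(150² + 50²) ≈ 158.11, ∠N ≈ 18.43°
|D| = √(1000² + 1²) ≈ 1000, ∠D ≈ 0.06°
|L| = 158.11 / 1000 ≈ 0.15811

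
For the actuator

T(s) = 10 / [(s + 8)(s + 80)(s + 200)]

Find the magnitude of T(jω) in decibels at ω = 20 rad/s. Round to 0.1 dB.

At s = jω = j20:
pole (s+8): 8 + j20 → |·| = √(8²+20²) = √464 ≈ 21.541, ∠ = arctan(20/8) ≈ 68.20°
pole (s+80): 80 + j20 → |·| = √(80²+20²) = √6800 ≈ 82.462, ∠ = arctan(20/80) ≈ 14.04°
pole (s+200): 200 + j20 → |·| = √(200²+20²) = √40400 ≈ 201, ∠ = arctan(20/200) ≈ 5.71°
|T| = 10 / 3.5704e+05 ≈ 2.8008e-05
Gain = 20 log₁₀(2.8008e-05) ≈ -91.05 dB

-91.1 dB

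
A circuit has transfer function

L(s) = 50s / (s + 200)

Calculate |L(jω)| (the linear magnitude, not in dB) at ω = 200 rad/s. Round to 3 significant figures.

At s = jω = j200:
zero at origin: s = j200 → |·| = 200, ∠ = 90.00°
pole (s+200): 200 + j200 → |·| = √(200²+200²) = √80000 ≈ 282.84, ∠ = arctan(200/200) ≈ 45.00°
|L| = 50 · 200 / 282.84 ≈ 35.356

35.4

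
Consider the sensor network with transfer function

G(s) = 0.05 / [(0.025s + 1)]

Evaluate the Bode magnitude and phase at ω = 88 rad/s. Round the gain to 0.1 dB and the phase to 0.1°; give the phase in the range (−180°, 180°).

-33.7 dB, -65.6°

At ω = 88 rad/s:
pole (1 + j88·0.025) = 1 + j2.2 → |·| ≈ 2.4166, ∠ ≈ 65.56°
|G| = 0.05 · 1 / (2.4166) ≈ 0.02069
Gain = 20 log₁₀(0.02069) ≈ -33.68 dB
∠G = (0°) − (65.56°) = -65.56°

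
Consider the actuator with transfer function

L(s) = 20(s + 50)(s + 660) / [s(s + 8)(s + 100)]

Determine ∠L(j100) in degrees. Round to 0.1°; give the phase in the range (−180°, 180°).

At s = jω = j100:
zero (s+50): 50 + j100 → |·| = √(50²+100²) = √12500 ≈ 111.8, ∠ = arctan(100/50) ≈ 63.43°
zero (s+660): 660 + j100 → |·| = √(660²+100²) = √445600 ≈ 667.53, ∠ = arctan(100/660) ≈ 8.62°
pole (s+8): 8 + j100 → |·| = √(8²+100²) = √10064 ≈ 100.32, ∠ = arctan(100/8) ≈ 85.43°
pole (s+100): 100 + j100 → |·| = √(100²+100²) = √20000 ≈ 141.42, ∠ = arctan(100/100) ≈ 45.00°
pole at origin: |s| = 100, ∠ = 90.00° (in denominator)
∠L = 72.05° − 220.43° = -148.38°

-148.4°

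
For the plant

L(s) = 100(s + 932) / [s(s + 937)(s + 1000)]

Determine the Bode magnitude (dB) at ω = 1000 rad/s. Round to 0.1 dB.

-83.0 dB

At s = jω = j1000:
zero (s+932): 932 + j1000 → |·| = √(932²+1000²) = √1868624 ≈ 1367, ∠ = arctan(1000/932) ≈ 47.02°
pole (s+937): 937 + j1000 → |·| = √(937²+1000²) = √1877969 ≈ 1370.4, ∠ = arctan(1000/937) ≈ 46.86°
pole (s+1000): 1000 + j1000 → |·| = √(1000²+1000²) = √2000000 ≈ 1414.2, ∠ = arctan(1000/1000) ≈ 45.00°
pole at origin: |s| = 1000, ∠ = 90.00° (in denominator)
|L| = 100 · 1367 / 1.938e+09 ≈ 7.0537e-05
Gain = 20 log₁₀(7.0537e-05) ≈ -83.03 dB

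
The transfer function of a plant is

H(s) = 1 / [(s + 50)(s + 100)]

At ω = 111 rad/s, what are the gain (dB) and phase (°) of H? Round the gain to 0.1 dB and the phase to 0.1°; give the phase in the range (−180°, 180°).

At s = jω = j111:
pole (s+50): 50 + j111 → |·| = √(50²+111²) = √14821 ≈ 121.74, ∠ = arctan(111/50) ≈ 65.75°
pole (s+100): 100 + j111 → |·| = √(100²+111²) = √22321 ≈ 149.4, ∠ = arctan(111/100) ≈ 47.98°
|H| = 1 / 18188 ≈ 5.4981e-05
Gain = 20 log₁₀(5.4981e-05) ≈ -85.20 dB
∠H = 0.00° − 113.73° = -113.73°

-85.2 dB, -113.7°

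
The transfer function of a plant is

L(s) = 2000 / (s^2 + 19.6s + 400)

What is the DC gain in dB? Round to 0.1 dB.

14.0 dB

L(0) = 2000 / 400 = 5
20 log₁₀(5) ≈ 13.98 dB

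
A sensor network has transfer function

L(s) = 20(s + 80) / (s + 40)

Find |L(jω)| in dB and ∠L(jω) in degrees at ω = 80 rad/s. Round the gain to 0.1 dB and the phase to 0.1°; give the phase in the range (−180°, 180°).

28.1 dB, -18.4°

At s = jω = j80:
zero (s+80): 80 + j80 → |·| = √(80²+80²) = √12800 ≈ 113.14, ∠ = arctan(80/80) ≈ 45.00°
pole (s+40): 40 + j80 → |·| = √(40²+80²) = √8000 ≈ 89.443, ∠ = arctan(80/40) ≈ 63.43°
|L| = 20 · 113.14 / 89.443 ≈ 25.299
Gain = 20 log₁₀(25.299) ≈ 28.06 dB
∠L = 45.00° − 63.43° = -18.43°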